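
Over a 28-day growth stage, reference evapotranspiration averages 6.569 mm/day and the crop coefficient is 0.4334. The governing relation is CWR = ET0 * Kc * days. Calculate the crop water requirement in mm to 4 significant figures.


CWR = 6.569 * 0.4334 * 28 = 79.72 mm
Therefore the crop water requirement = 79.72 mm.


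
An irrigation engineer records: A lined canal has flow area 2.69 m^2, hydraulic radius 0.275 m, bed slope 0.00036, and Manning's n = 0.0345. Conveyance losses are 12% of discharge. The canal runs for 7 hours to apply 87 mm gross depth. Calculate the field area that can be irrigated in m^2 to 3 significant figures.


Approach: apply Manning's equation with a conveyance and depth budget, Q = (1/n)*A*R^(2/3)*S^(1/2); Q_field = Q*(1-loss); Area = Q_field*t/(d/1000).
Step 1 — canal discharge (Manning's equation):
  Q = (1/0.0345) * 2.69 * 0.275^(2/3) * 0.00036^(1/2) = 0.62561 m^3/s
Step 2 — delivered flow: Q_field = 0.62561*(1 - 12/100) = 0.55054 m^3/s
Step 3 — volume delivered: V = 0.55054 * 7*3600 = 13874 m^3
Step 4 — area served: A = V / (depth/1000) = 13874 / 0.087 = 159000 m^2
Therefore the field area that can be irrigated = 159000 m^2.


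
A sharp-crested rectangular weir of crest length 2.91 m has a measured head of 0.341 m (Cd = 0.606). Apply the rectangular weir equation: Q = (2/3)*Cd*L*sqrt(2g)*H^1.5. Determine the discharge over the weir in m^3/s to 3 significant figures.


Q = (2/3)*0.606*2.91*sqrt(2*9.81)*0.341^1.5 = 1.04 m^3/s
Therefore the discharge over the weir = 1.04 m^3/s.


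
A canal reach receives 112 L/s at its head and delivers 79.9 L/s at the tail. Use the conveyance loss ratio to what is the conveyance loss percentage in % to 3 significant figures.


Approach: apply the conveyance loss ratio, loss% = ((Q_head - Q_tail)/Q_head)*100.
loss = ((112 - 79.9)/112)*100 = 28.7 %
Therefore the conveyance loss percentage = 28.7 %.


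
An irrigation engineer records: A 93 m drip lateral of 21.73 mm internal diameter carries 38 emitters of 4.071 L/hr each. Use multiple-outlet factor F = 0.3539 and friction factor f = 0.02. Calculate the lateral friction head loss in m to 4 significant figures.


Approach: apply Darcy-Weisbach with the multiple-outlet F-factor, Q = n*q/(3600*1000) m^3/s; v = Q/A; hf = F*f*(L/D)*(v^2/(2g)).
Q = 38*4.071/(3600*1000) = 4.29717e-05 m^3/s
A = pi*(21.73e-3/2)^2 = 3.70859e-04 m^2, so v = Q/A = 0.115870 m/s
hf = 0.3539*0.02*(93/0.02173)*(0.115870^2/(2*9.81)) = 0.02073 m
Therefore the lateral friction head loss = 0.02073 m.


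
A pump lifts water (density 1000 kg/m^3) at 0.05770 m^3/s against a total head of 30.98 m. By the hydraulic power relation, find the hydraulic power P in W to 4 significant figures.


Approach: apply the hydraulic power relation, P = rho*g*Q*H.
P = 1000 * 9.81 * 0.05770 * 30.98 = 17540 W
Therefore the hydraulic power P = 17540 W.


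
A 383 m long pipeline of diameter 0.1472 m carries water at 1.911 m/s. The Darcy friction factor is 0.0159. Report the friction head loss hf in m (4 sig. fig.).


Approach: apply the Darcy-Weisbach equation, hf = f*(L/D)*(v^2/(2g)).
hf = 0.0159 * (383/0.1472) * (1.911^2 / (2*9.81))
hf = 7.700 m
Therefore the friction head loss hf = 7.700 m.


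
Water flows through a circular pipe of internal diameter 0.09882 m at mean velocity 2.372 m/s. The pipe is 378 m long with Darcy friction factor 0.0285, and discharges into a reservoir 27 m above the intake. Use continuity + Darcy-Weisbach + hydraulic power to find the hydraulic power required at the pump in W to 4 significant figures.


Approach: apply continuity + Darcy-Weisbach + hydraulic power, Q = A*v; hf = f*(L/D)*(v^2/(2g)); H = static + hf; P = rho*g*Q*H.
Step 1 — flow rate (continuity, Q = A*v):
  A = pi*(0.09882/2)^2 = 0.00766972 m^2
  Q = 0.00766972 * 2.372 = 0.0181926 m^3/s
Step 2 — friction head loss (Darcy-Weisbach):
  hf = 0.0285 * (378/0.09882) * (2.372^2 / (2*9.81))
  hf = 31.2624 m
Step 3 — total head: H = 27 + 31.2624 = 58.2624 m
Step 4 — hydraulic power (P = rho*g*Q*H):
  P = 1000 * 9.81 * 0.0181926 * 58.2624 = 10400 W
Therefore the hydraulic power required at the pump = 10400 W.


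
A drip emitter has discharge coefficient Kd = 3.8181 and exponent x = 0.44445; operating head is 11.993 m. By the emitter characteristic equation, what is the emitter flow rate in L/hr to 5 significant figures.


Approach: apply the emitter characteristic equation, q = Kd * h^x.
q = 3.8181 * 11.993^0.44445 = 11.518 L/hr
Therefore the emitter flow rate = 11.518 L/hr.


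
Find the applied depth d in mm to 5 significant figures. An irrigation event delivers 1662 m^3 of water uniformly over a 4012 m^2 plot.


Approach: apply depth from volume over area, d = (V/A)*1000.
d = (1662 / 4012) * 1000 = 414.26 mm
Therefore the applied depth d = 414.26 mm.


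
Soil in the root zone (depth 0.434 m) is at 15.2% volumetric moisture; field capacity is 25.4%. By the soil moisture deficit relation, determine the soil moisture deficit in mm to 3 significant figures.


Approach: apply the soil moisture deficit relation, SMD = (FC - theta)/100 * depth * 1000.
SMD = (25.4 - 15.2)/100 * 0.434 * 1000 = 44.3 mm
Therefore the soil moisture deficit = 44.3 mm.


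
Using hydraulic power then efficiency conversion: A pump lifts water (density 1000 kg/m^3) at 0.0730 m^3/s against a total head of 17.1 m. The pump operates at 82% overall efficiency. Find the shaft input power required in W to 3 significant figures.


Approach: apply hydraulic power then efficiency conversion, P = rho*g*Q*H; P_in = P/eta.
Step 1 — hydraulic power (P = rho*g*Q*H):
  P = 1000 * 9.81 * 0.0730 * 17.1 = 12246 W
Step 2 — input power: P_in = P/eta = 12246 / 0.82 = 14900 W
Therefore the shaft input power required = 14900 W.


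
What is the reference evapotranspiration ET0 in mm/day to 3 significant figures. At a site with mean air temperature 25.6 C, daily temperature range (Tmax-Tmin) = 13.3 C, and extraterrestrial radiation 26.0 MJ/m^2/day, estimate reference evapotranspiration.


Approach: apply the Hargreaves-Samani method, ET0 = 0.0023*(Tmean+17.8)*sqrt(Tmax-Tmin)*0.408*Ra.
ET0 = 0.0023*(25.6+17.8)*sqrt(13.3)*0.408*26.0 = 3.86 mm/day
Therefore the reference evapotranspiration ET0 = 3.86 mm/day.


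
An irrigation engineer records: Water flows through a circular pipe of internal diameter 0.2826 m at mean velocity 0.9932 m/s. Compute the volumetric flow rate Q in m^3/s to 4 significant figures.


Approach: apply the continuity equation for pipe flow, Q = A * v with A = pi*(D/2)^2.
A = pi*(0.2826/2)^2 = 0.0627241 m^2
Q = 0.0627241 * 0.9932 = 0.06230 m^3/s
Therefore the volumetric flow rate Q = 0.06230 m^3/s.


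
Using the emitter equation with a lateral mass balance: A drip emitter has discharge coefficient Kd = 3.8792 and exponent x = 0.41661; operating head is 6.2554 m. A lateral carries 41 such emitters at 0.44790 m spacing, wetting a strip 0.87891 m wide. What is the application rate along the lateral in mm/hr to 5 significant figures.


Approach: apply the emitter equation with a lateral mass balance, q = Kd*h^x; Q = n*q; rate = Q/(n*spacing*width).
Step 1 — single emitter flow (q = Kd*h^x):
  q = 3.8792 * 6.2554^0.41661 = 8.326644 L/hr
Step 2 — total lateral flow: Q = 41 * 8.326644 = 341.3924 L/hr
Step 3 — wetted area: A = 41 * 0.44790 * 0.87891 = 16.14022 m^2
Step 4 — application rate: Q/A = 341.3924/16.14022 = 21.152 mm/hr
Therefore the application rate along the lateral = 21.152 mm/hr.


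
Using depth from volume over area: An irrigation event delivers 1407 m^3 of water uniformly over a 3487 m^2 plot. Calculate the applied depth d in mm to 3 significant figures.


Approach: apply depth from volume over area, d = (V/A)*1000.
d = (1407 / 3487) * 1000 = 403 mm
Therefore the applied depth d = 403 mm.


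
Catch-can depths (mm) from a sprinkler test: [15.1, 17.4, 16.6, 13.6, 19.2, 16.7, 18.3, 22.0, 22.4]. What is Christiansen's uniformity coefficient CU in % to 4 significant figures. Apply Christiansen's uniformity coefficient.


Approach: apply Christiansen's uniformity coefficient, CU = (1 - mean_abs_deviation/mean)*100.
mean = 17.9222 mm
mean |d_i - mean| = 2.26914 mm
CU = (1 - 2.26914/17.9222)*100 = 87.34 %
Therefore Christiansen's uniformity coefficient CU = 87.34 %.


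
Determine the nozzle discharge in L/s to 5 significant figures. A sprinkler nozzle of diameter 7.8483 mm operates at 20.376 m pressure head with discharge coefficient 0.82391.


Approach: apply the orifice equation, Q = Cd*A*sqrt(2*g*h), A = pi*(d/2)^2.
A = pi*(7.8483e-3/2)^2 = 4.837724e-05 m^2
Q = 0.82391 * 4.837724e-05 * sqrt(2*9.81*20.376) * 1000 = 0.79695 L/s
Therefore the nozzle discharge = 0.79695 L/s.


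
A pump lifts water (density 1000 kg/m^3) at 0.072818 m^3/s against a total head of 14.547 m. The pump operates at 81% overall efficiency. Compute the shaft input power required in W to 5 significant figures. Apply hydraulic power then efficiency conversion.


Approach: apply hydraulic power then efficiency conversion, P = rho*g*Q*H; P_in = P/eta.
Step 1 — hydraulic power (P = rho*g*Q*H):
  P = 1000 * 9.81 * 0.072818 * 14.547 = 10391.57 W
Step 2 — input power: P_in = P/eta = 10391.57 / 0.81 = 12829 W
Therefore the shaft input power required = 12829 W.


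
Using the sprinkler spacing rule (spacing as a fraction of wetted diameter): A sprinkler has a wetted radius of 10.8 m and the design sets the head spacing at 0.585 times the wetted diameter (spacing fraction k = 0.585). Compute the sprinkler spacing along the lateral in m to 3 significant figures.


Approach: apply the sprinkler spacing rule (spacing as a fraction of wetted diameter), S = k*(2*R).
S = 0.585 * (2 * 10.8) = 12.6 m
Therefore the sprinkler spacing along the lateral = 12.6 m.


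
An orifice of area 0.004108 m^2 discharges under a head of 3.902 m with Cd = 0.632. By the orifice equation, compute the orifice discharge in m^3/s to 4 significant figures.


Approach: apply the orifice equation, Q = Cd*A*sqrt(2*g*h).
Q = 0.632 * 0.004108 * sqrt(2*9.81*3.902) = 0.02272 m^3/s
Therefore the orifice discharge = 0.02272 m^3/s.


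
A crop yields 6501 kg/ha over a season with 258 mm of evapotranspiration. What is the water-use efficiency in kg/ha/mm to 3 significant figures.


Approach: apply the water-use efficiency ratio, WUE = yield/ET.
WUE = 6501 / 258 = 25.2 kg/ha/mm
Therefore the water-use efficiency = 25.2 kg/ha/mm.


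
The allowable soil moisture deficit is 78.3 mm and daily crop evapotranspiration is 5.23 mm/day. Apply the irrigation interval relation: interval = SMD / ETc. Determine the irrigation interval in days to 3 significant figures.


interval = 78.3 / 5.23 = 15.0 days
Therefore the irrigation interval = 15.0 days.


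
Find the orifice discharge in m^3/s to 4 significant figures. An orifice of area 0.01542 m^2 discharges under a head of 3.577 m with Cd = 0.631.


Approach: apply the orifice equation, Q = Cd*A*sqrt(2*g*h).
Q = 0.631 * 0.01542 * sqrt(2*9.81*3.577) = 0.08151 m^3/s
Therefore the orifice discharge = 0.08151 m^3/s.


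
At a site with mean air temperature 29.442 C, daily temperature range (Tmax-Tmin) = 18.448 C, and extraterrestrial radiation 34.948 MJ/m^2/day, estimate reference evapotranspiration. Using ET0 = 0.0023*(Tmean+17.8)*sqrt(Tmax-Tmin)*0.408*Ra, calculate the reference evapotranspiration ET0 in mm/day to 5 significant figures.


ET0 = 0.0023*(29.442+17.8)*sqrt(18.448)*0.408*34.948 = 6.6545 mm/day
Therefore the reference evapotranspiration ET0 = 6.6545 mm/day.


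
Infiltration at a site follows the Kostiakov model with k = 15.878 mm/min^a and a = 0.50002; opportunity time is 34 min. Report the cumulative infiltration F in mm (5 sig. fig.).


Approach: apply the Kostiakov infiltration equation, F = k*t^a.
F = 15.878 * 34^0.50002 = 92.590 mm
Therefore the cumulative infiltration F = 92.590 mm.


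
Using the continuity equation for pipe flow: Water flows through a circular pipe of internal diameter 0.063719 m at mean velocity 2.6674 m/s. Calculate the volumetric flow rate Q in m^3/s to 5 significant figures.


Approach: apply the continuity equation for pipe flow, Q = A * v with A = pi*(D/2)^2.
A = pi*(0.063719/2)^2 = 0.003188804 m^2
Q = 0.003188804 * 2.6674 = 0.0085058 m^3/s
Therefore the volumetric flow rate Q = 0.0085058 m^3/s.


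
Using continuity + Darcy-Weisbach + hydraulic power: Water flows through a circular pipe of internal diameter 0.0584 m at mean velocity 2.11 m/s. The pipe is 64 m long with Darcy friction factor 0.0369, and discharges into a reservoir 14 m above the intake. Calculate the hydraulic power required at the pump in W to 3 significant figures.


Approach: apply continuity + Darcy-Weisbach + hydraulic power, Q = A*v; hf = f*(L/D)*(v^2/(2g)); H = static + hf; P = rho*g*Q*H.
Step 1 — flow rate (continuity, Q = A*v):
  A = pi*(0.0584/2)^2 = 0.0026786 m^2
  Q = 0.0026786 * 2.11 = 0.0056519 m^3/s
Step 2 — friction head loss (Darcy-Weisbach):
  hf = 0.0369 * (64/0.0584) * (2.11^2 / (2*9.81))
  hf = 9.1761 m
Step 3 — total head: H = 14 + 9.1761 = 23.176 m
Step 4 — hydraulic power (P = rho*g*Q*H):
  P = 1000 * 9.81 * 0.0056519 * 23.176 = 1290 W
Therefore the hydraulic power required at the pump = 1290 W.


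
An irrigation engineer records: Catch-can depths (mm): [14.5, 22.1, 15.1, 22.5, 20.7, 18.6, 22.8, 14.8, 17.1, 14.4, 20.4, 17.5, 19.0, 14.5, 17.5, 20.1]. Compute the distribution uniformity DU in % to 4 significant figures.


Approach: apply the low-quarter distribution uniformity, DU = (mean of lowest quarter of readings / overall mean)*100.
sorted lowest 4 of 16: [14.4, 14.5, 14.5, 14.8] -> mean = 14.5500 mm
overall mean = 18.2250 mm
DU = (14.5500/18.2250)*100 = 79.84 %
Therefore the distribution uniformity DU = 79.84 %.


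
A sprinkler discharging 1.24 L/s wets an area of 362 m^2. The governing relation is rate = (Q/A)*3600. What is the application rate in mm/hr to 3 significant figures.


rate = (1.24 / 362) * 3600 = 12.3 mm/hr
Therefore the application rate = 12.3 mm/hr.


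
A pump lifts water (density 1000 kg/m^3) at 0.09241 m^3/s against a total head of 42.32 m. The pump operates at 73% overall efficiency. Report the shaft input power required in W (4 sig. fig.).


Approach: apply hydraulic power then efficiency conversion, P = rho*g*Q*H; P_in = P/eta.
Step 1 — hydraulic power (P = rho*g*Q*H):
  P = 1000 * 9.81 * 0.09241 * 42.32 = 38364.9 W
Step 2 — input power: P_in = P/eta = 38364.9 / 0.73 = 52550 W
Therefore the shaft input power required = 52550 W.


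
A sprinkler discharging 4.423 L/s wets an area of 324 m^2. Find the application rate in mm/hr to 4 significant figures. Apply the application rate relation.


Approach: apply the application rate relation, rate = (Q/A)*3600.
rate = (4.423 / 324) * 3600 = 49.14 mm/hr
Therefore the application rate = 49.14 mm/hr.


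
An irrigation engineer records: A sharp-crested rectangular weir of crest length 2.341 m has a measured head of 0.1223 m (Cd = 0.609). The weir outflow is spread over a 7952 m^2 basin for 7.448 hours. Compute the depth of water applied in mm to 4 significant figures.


Approach: apply the rectangular weir equation with a volume-to-depth conversion, Q = (2/3)*Cd*L*sqrt(2g)*H^1.5; d = Q*t/A * 1000.
Step 1 — weir discharge:
  Q = (2/3)*0.609*2.341*sqrt(2*9.81)*0.1223^1.5 = 0.180060 m^3/s
Step 2 — volume: V = 0.180060 * 7.448*3600 = 4827.91 m^3
Step 3 — depth: d = V/A * 1000 = 4827.91/7952 * 1000 = 607.1 mm
Therefore the depth of water applied = 607.1 mm.


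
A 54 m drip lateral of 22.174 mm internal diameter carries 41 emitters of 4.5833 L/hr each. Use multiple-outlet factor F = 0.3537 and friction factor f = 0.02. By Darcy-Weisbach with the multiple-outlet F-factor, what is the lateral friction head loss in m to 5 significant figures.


Approach: apply Darcy-Weisbach with the multiple-outlet F-factor, Q = n*q/(3600*1000) m^3/s; v = Q/A; hf = F*f*(L/D)*(v^2/(2g)).
Q = 41*4.5833/(3600*1000) = 5.219869e-05 m^3/s
A = pi*(22.174e-3/2)^2 = 3.861695e-04 m^2, so v = Q/A = 0.1351704 m/s
hf = 0.3537*0.02*(54/0.022174)*(0.1351704^2/(2*9.81)) = 0.016043 m
Therefore the lateral friction head loss = 0.016043 m.


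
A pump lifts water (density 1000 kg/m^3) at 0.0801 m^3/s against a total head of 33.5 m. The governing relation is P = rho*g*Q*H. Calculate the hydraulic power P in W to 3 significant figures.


P = 1000 * 9.81 * 0.0801 * 33.5 = 26300 W
Therefore the hydraulic power P = 26300 W.


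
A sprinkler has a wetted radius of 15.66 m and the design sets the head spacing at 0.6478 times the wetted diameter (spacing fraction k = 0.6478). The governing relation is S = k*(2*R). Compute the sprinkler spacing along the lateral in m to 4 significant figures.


S = 0.6478 * (2 * 15.66) = 20.29 m
Therefore the sprinkler spacing along the lateral = 20.29 m.


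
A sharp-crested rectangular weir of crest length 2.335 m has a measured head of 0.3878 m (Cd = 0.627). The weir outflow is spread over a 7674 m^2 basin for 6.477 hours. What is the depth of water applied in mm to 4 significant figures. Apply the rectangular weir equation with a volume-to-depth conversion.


Approach: apply the rectangular weir equation with a volume-to-depth conversion, Q = (2/3)*Cd*L*sqrt(2g)*H^1.5; d = Q*t/A * 1000.
Step 1 — weir discharge:
  Q = (2/3)*0.627*2.335*sqrt(2*9.81)*0.3878^1.5 = 1.04406 m^3/s
Step 2 — volume: V = 1.04406 * 6.477*3600 = 24344.5 m^3
Step 3 — depth: d = V/A * 1000 = 24344.5/7674 * 1000 = 3172 mm
Therefore the depth of water applied = 3172 mm.


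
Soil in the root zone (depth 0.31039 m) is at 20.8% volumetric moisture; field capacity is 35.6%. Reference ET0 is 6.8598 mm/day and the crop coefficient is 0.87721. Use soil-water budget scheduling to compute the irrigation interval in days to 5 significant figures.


Approach: apply soil-water budget scheduling, SMD = (FC-theta)/100*depth*1000; ETc = ET0*Kc; interval = SMD/ETc.
Step 1 — soil moisture deficit:
  SMD = (35.6 - 20.8)/100 * 0.31039 * 1000 = 45.93772 mm
Step 2 — daily crop ET (ETc = ET0*Kc):
  ETc = 6.8598 * 0.87721 = 6.017485 mm/day
Step 3 — irrigation interval (SMD/ETc):
  interval = 45.93772 / 6.017485 = 7.6340 days
Therefore the irrigation interval = 7.6340 days.


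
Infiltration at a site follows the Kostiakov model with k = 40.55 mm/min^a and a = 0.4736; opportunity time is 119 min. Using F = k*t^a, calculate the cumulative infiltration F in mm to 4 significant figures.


F = 40.55 * 119^0.4736 = 389.9 mm
Therefore the cumulative infiltration F = 389.9 mm.


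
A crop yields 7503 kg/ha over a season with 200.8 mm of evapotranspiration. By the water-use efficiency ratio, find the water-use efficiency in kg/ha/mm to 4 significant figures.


Approach: apply the water-use efficiency ratio, WUE = yield/ET.
WUE = 7503 / 200.8 = 37.37 kg/ha/mm
Therefore the water-use efficiency = 37.37 kg/ha/mm.


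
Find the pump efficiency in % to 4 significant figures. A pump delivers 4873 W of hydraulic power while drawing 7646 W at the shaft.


Approach: apply the efficiency ratio, eta = (P_out/P_in)*100.
eta = (4873 / 7646) * 100 = 63.73 %
Therefore the pump efficiency = 63.73 %.


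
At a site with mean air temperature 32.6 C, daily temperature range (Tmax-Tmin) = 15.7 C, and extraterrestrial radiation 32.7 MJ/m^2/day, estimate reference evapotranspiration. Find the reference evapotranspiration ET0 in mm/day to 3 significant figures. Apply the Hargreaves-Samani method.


Approach: apply the Hargreaves-Samani method, ET0 = 0.0023*(Tmean+17.8)*sqrt(Tmax-Tmin)*0.408*Ra.
ET0 = 0.0023*(32.6+17.8)*sqrt(15.7)*0.408*32.7 = 6.13 mm/day
Therefore the reference evapotranspiration ET0 = 6.13 mm/day.


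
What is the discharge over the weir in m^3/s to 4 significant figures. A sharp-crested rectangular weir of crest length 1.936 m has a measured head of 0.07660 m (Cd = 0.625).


Approach: apply the rectangular weir equation, Q = (2/3)*Cd*L*sqrt(2g)*H^1.5.
Q = (2/3)*0.625*1.936*sqrt(2*9.81)*0.07660^1.5 = 0.07575 m^3/s
Therefore the discharge over the weir = 0.07575 m^3/s.


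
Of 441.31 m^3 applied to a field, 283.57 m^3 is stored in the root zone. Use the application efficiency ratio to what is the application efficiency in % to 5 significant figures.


Approach: apply the application efficiency ratio, Ea = (stored/applied)*100.
Ea = (283.57/441.31)*100 = 64.256 %
Therefore the application efficiency = 64.256 %.


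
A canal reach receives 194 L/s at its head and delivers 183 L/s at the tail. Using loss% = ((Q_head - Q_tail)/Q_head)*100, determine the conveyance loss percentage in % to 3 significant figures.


loss = ((194 - 183)/194)*100 = 5.67 %
Therefore the conveyance loss percentage = 5.67 %.


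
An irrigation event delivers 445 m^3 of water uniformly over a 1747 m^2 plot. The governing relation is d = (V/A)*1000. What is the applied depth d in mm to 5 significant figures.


d = (445 / 1747) * 1000 = 254.72 mm
Therefore the applied depth d = 254.72 mm.


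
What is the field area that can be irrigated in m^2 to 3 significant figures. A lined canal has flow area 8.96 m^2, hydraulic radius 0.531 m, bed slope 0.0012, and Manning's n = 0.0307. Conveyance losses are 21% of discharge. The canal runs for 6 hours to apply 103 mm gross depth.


Approach: apply Manning's equation with a conveyance and depth budget, Q = (1/n)*A*R^(2/3)*S^(1/2); Q_field = Q*(1-loss); Area = Q_field*t/(d/1000).
Step 1 — canal discharge (Manning's equation):
  Q = (1/0.0307) * 8.96 * 0.531^(2/3) * 0.0012^(1/2) = 6.6296 m^3/s
Step 2 — delivered flow: Q_field = 6.6296*(1 - 21/100) = 5.2374 m^3/s
Step 3 — volume delivered: V = 5.2374 * 6*3600 = 113130 m^3
Step 4 — area served: A = V / (depth/1000) = 113130 / 0.103 = 1100000 m^2
Therefore the field area that can be irrigated = 1100000 m^2.


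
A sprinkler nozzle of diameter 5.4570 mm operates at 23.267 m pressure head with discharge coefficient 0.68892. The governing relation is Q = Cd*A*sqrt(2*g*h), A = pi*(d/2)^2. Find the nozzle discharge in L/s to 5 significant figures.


A = pi*(5.4570e-3/2)^2 = 2.338825e-05 m^2
Q = 0.68892 * 2.338825e-05 * sqrt(2*9.81*23.267) * 1000 = 0.34426 L/s
Therefore the nozzle discharge = 0.34426 L/s.


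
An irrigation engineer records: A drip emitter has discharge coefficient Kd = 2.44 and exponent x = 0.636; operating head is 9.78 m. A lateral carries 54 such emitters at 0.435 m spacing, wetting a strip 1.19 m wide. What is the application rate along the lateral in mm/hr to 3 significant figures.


Approach: apply the emitter equation with a lateral mass balance, q = Kd*h^x; Q = n*q; rate = Q/(n*spacing*width).
Step 1 — single emitter flow (q = Kd*h^x):
  q = 2.44 * 9.78^0.636 = 10.405 L/hr
Step 2 — total lateral flow: Q = 54 * 10.405 = 561.87 L/hr
Step 3 — wetted area: A = 54 * 0.435 * 1.19 = 27.953 m^2
Step 4 — application rate: Q/A = 561.87/27.953 = 20.1 mm/hr
Therefore the application rate along the lateral = 20.1 mm/hr.


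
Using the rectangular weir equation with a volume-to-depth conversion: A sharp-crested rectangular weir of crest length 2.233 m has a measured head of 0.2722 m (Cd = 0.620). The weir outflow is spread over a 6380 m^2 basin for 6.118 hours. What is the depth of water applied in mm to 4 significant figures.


Approach: apply the rectangular weir equation with a volume-to-depth conversion, Q = (2/3)*Cd*L*sqrt(2g)*H^1.5; d = Q*t/A * 1000.
Step 1 — weir discharge:
  Q = (2/3)*0.620*2.233*sqrt(2*9.81)*0.2722^1.5 = 0.580592 m^3/s
Step 2 — volume: V = 0.580592 * 6.118*3600 = 12787.4 m^3
Step 3 — depth: d = V/A * 1000 = 12787.4/6380 * 1000 = 2004 mm
Therefore the depth of water applied = 2004 mm.


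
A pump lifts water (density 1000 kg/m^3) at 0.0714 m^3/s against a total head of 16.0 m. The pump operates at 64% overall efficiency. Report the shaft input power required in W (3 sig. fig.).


Approach: apply hydraulic power then efficiency conversion, P = rho*g*Q*H; P_in = P/eta.
Step 1 — hydraulic power (P = rho*g*Q*H):
  P = 1000 * 9.81 * 0.0714 * 16.0 = 11207 W
Step 2 — input power: P_in = P/eta = 11207 / 0.64 = 17500 W
Therefore the shaft input power required = 17500 W.


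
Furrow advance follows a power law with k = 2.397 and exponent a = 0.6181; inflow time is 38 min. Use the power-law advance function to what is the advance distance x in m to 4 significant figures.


Approach: apply the power-law advance function, x = k*t^a.
x = 2.397 * 38^0.6181 = 22.71 m
Therefore the advance distance x = 22.71 m.


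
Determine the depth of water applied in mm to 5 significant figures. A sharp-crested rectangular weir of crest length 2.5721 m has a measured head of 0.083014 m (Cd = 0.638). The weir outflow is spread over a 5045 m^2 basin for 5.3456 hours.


Approach: apply the rectangular weir equation with a volume-to-depth conversion, Q = (2/3)*Cd*L*sqrt(2g)*H^1.5; d = Q*t/A * 1000.
Step 1 — weir discharge:
  Q = (2/3)*0.638*2.5721*sqrt(2*9.81)*0.083014^1.5 = 0.1159028 m^3/s
Step 2 — volume: V = 0.1159028 * 5.3456*3600 = 2230.451 m^3
Step 3 — depth: d = V/A * 1000 = 2230.451/5045 * 1000 = 442.11 mm
Therefore the depth of water applied = 442.11 mm.


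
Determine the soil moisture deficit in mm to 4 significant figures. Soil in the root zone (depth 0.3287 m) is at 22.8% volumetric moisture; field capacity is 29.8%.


Approach: apply the soil moisture deficit relation, SMD = (FC - theta)/100 * depth * 1000.
SMD = (29.8 - 22.8)/100 * 0.3287 * 1000 = 23.01 mm
Therefore the soil moisture deficit = 23.01 mm.


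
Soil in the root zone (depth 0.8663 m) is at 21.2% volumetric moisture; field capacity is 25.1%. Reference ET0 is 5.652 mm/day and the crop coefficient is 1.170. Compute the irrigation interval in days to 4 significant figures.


Approach: apply soil-water budget scheduling, SMD = (FC-theta)/100*depth*1000; ETc = ET0*Kc; interval = SMD/ETc.
Step 1 — soil moisture deficit:
  SMD = (25.1 - 21.2)/100 * 0.8663 * 1000 = 33.7857 mm
Step 2 — daily crop ET (ETc = ET0*Kc):
  ETc = 5.652 * 1.170 = 6.61284 mm/day
Step 3 — irrigation interval (SMD/ETc):
  interval = 33.7857 / 6.61284 = 5.109 days
Therefore the irrigation interval = 5.109 days.


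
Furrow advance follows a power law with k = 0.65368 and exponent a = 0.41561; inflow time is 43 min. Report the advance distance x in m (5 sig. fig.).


Approach: apply the power-law advance function, x = k*t^a.
x = 0.65368 * 43^0.41561 = 3.1207 m
Therefore the advance distance x = 3.1207 m.


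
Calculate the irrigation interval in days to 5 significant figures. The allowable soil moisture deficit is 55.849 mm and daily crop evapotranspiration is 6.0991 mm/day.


Approach: apply the irrigation interval relation, interval = SMD / ETc.
interval = 55.849 / 6.0991 = 9.1569 days
Therefore the irrigation interval = 9.1569 days.


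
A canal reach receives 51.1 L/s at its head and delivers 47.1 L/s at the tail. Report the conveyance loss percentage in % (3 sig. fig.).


Approach: apply the conveyance loss ratio, loss% = ((Q_head - Q_tail)/Q_head)*100.
loss = ((51.1 - 47.1)/51.1)*100 = 7.83 %
Therefore the conveyance loss percentage = 7.83 %.


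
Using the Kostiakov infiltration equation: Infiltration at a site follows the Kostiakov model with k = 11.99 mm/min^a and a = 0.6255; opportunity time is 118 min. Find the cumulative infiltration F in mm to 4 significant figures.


Approach: apply the Kostiakov infiltration equation, F = k*t^a.
F = 11.99 * 118^0.6255 = 237.0 mm
Therefore the cumulative infiltration F = 237.0 mm.


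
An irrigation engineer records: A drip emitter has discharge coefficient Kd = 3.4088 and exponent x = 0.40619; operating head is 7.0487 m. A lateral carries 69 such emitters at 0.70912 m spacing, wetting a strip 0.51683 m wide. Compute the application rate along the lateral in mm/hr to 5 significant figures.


Approach: apply the emitter equation with a lateral mass balance, q = Kd*h^x; Q = n*q; rate = Q/(n*spacing*width).
Step 1 — single emitter flow (q = Kd*h^x):
  q = 3.4088 * 7.0487^0.40619 = 7.535202 L/hr
Step 2 — total lateral flow: Q = 69 * 7.535202 = 519.9290 L/hr
Step 3 — wetted area: A = 69 * 0.70912 * 0.51683 = 25.28812 m^2
Step 4 — application rate: Q/A = 519.9290/25.28812 = 20.560 mm/hr
Therefore the application rate along the lateral = 20.560 mm/hr.


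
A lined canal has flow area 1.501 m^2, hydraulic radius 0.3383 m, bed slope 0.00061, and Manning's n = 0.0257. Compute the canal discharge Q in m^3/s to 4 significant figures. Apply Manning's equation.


Approach: apply Manning's equation, Q = (1/n)*A*R^(2/3)*S^(1/2).
Q = (1/0.0257) * 1.501 * 0.3383^(2/3) * 0.00061^(1/2) = 0.7003 m^3/s
Therefore the canal discharge Q = 0.7003 m^3/s.


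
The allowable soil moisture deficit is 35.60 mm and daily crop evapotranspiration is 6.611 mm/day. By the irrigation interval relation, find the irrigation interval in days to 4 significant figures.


Approach: apply the irrigation interval relation, interval = SMD / ETc.
interval = 35.60 / 6.611 = 5.385 days
Therefore the irrigation interval = 5.385 days.


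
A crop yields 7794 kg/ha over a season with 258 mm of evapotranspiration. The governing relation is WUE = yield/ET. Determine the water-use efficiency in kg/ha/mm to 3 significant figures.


WUE = 7794 / 258 = 30.2 kg/ha/mm
Therefore the water-use efficiency = 30.2 kg/ha/mm.


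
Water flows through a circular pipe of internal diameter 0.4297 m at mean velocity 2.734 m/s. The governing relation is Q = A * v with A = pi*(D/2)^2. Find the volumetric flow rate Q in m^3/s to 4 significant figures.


A = pi*(0.4297/2)^2 = 0.145018 m^2
Q = 0.145018 * 2.734 = 0.3965 m^3/s
Therefore the volumetric flow rate Q = 0.3965 m^3/s.


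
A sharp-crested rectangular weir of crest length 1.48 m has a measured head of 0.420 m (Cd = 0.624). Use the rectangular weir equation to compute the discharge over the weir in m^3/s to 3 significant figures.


Approach: apply the rectangular weir equation, Q = (2/3)*Cd*L*sqrt(2g)*H^1.5.
Q = (2/3)*0.624*1.48*sqrt(2*9.81)*0.420^1.5 = 0.742 m^3/s
Therefore the discharge over the weir = 0.742 m^3/s.


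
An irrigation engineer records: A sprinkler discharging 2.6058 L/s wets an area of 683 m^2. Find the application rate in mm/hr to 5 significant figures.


Approach: apply the application rate relation, rate = (Q/A)*3600.
rate = (2.6058 / 683) * 3600 = 13.735 mm/hr
Therefore the application rate = 13.735 mm/hr.


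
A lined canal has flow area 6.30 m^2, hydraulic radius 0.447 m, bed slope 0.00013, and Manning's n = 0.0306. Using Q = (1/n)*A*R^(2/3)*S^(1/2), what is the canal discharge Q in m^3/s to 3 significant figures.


Q = (1/0.0306) * 6.30 * 0.447^(2/3) * 0.00013^(1/2) = 1.37 m^3/s
Therefore the canal discharge Q = 1.37 m^3/s.


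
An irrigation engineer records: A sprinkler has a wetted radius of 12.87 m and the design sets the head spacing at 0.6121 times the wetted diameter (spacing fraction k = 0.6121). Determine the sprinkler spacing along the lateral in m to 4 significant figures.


Approach: apply the sprinkler spacing rule (spacing as a fraction of wetted diameter), S = k*(2*R).
S = 0.6121 * (2 * 12.87) = 15.76 m
Therefore the sprinkler spacing along the lateral = 15.76 m.


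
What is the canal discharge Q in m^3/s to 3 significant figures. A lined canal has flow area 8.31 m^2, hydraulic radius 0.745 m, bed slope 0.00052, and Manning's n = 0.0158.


Approach: apply Manning's equation, Q = (1/n)*A*R^(2/3)*S^(1/2).
Q = (1/0.0158) * 8.31 * 0.745^(2/3) * 0.00052^(1/2) = 9.86 m^3/s
Therefore the canal discharge Q = 9.86 m^3/s.


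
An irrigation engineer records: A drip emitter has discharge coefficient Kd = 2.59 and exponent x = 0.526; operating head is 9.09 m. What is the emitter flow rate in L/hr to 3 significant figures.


Approach: apply the emitter characteristic equation, q = Kd * h^x.
q = 2.59 * 9.09^0.526 = 8.27 L/hr
Therefore the emitter flow rate = 8.27 L/hr.


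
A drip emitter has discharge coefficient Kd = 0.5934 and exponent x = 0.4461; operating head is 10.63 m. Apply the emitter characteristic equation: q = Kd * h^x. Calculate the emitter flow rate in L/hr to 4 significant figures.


q = 0.5934 * 10.63^0.4461 = 1.703 L/hr
Therefore the emitter flow rate = 1.703 L/hr.


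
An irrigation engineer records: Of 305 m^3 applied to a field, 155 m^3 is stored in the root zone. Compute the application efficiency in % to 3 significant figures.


Approach: apply the application efficiency ratio, Ea = (stored/applied)*100.
Ea = (155/305)*100 = 50.8 %
Therefore the application efficiency = 50.8 %.


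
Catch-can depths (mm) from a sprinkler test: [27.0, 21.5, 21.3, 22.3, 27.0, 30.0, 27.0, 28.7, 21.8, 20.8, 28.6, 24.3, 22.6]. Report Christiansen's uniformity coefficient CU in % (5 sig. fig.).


Approach: apply Christiansen's uniformity coefficient, CU = (1 - mean_abs_deviation/mean)*100.
mean = 24.83846 mm
mean |d_i - mean| = 2.964497 mm
CU = (1 - 2.964497/24.83846)*100 = 88.065 %
Therefore Christiansen's uniformity coefficient CU = 88.065 %.


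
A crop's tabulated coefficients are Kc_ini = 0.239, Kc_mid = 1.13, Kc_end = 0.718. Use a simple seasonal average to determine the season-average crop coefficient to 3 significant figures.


Approach: apply a simple seasonal average, Kc_avg = (Kc_ini + Kc_mid + Kc_end)/3.
Kc_avg = (0.239 + 1.13 + 0.718)/3 = 0.696
Therefore the season-average crop coefficient = 0.696.


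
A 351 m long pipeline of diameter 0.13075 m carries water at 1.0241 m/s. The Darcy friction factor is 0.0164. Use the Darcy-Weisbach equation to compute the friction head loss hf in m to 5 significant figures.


Approach: apply the Darcy-Weisbach equation, hf = f*(L/D)*(v^2/(2g)).
hf = 0.0164 * (351/0.13075) * (1.0241^2 / (2*9.81))
hf = 2.3534 m
Therefore the friction head loss hf = 2.3534 m.


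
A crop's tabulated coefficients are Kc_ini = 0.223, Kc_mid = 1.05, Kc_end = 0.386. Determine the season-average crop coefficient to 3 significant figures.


Approach: apply a simple seasonal average, Kc_avg = (Kc_ini + Kc_mid + Kc_end)/3.
Kc_avg = (0.223 + 1.05 + 0.386)/3 = 0.553
Therefore the season-average crop coefficient = 0.553.


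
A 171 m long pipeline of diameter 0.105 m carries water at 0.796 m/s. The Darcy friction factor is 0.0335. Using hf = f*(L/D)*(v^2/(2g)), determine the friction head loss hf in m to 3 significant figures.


hf = 0.0335 * (171/0.105) * (0.796^2 / (2*9.81))
hf = 1.76 m
Therefore the friction head loss hf = 1.76 m.


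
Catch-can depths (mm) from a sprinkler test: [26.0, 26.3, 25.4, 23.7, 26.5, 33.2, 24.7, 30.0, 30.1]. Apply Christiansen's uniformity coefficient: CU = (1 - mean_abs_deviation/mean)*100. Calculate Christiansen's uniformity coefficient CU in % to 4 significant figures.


mean = 27.3222 mm
mean |d_i - mean| = 2.51852 mm
CU = (1 - 2.51852/27.3222)*100 = 90.78 %
Therefore Christiansen's uniformity coefficient CU = 90.78 %.


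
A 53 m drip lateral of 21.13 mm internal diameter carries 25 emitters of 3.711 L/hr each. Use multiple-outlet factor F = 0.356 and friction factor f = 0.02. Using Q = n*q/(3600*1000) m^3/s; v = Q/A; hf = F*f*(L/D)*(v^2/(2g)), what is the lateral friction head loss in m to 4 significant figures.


Q = 25*3.711/(3600*1000) = 2.57708e-05 m^3/s
A = pi*(21.13e-3/2)^2 = 3.50662e-04 m^2, so v = Q/A = 0.0734919 m/s
hf = 0.356*0.02*(53/0.02113)*(0.0734919^2/(2*9.81)) = 0.004916 m
Therefore the lateral friction head loss = 0.004916 m.


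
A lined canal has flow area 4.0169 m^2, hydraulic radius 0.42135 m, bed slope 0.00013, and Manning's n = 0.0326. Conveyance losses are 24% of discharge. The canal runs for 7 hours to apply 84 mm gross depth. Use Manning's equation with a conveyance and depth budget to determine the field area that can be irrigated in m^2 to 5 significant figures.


Approach: apply Manning's equation with a conveyance and depth budget, Q = (1/n)*A*R^(2/3)*S^(1/2); Q_field = Q*(1-loss); Area = Q_field*t/(d/1000).
Step 1 — canal discharge (Manning's equation):
  Q = (1/0.0326) * 4.0169 * 0.42135^(2/3) * 0.00013^(1/2) = 0.7895999 m^3/s
Step 2 — delivered flow: Q_field = 0.7895999*(1 - 24/100) = 0.6000959 m^3/s
Step 3 — volume delivered: V = 0.6000959 * 7*3600 = 15122.42 m^3
Step 4 — area served: A = V / (depth/1000) = 15122.42 / 0.084 = 180030 m^2
Therefore the field area that can be irrigated = 180030 m^2.


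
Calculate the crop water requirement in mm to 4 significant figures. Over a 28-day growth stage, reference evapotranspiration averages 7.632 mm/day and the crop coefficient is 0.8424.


Approach: apply the crop water requirement relation, CWR = ET0 * Kc * days.
CWR = 7.632 * 0.8424 * 28 = 180.0 mm
Therefore the crop water requirement = 180.0 mm.


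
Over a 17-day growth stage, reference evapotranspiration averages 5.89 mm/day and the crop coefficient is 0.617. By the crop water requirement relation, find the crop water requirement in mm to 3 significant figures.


Approach: apply the crop water requirement relation, CWR = ET0 * Kc * days.
CWR = 5.89 * 0.617 * 17 = 61.8 mm
Therefore the crop water requirement = 61.8 mm.


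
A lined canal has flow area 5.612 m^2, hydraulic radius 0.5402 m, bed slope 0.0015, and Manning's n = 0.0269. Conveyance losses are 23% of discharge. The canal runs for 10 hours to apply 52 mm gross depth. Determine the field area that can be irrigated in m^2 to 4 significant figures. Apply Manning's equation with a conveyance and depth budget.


Approach: apply Manning's equation with a conveyance and depth budget, Q = (1/n)*A*R^(2/3)*S^(1/2); Q_field = Q*(1-loss); Area = Q_field*t/(d/1000).
Step 1 — canal discharge (Manning's equation):
  Q = (1/0.0269) * 5.612 * 0.5402^(2/3) * 0.0015^(1/2) = 5.35937 m^3/s
Step 2 — delivered flow: Q_field = 5.35937*(1 - 23/100) = 4.12672 m^3/s
Step 3 — volume delivered: V = 4.12672 * 10*3600 = 148562 m^3
Step 4 — area served: A = V / (depth/1000) = 148562 / 0.052 = 2857000 m^2
Therefore the field area that can be irrigated = 2857000 m^2.


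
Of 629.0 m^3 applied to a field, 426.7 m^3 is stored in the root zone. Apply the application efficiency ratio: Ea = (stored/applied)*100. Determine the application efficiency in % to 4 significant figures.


Ea = (426.7/629.0)*100 = 67.84 %
Therefore the application efficiency = 67.84 %.


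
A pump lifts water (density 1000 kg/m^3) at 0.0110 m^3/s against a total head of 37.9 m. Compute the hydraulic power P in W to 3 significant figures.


Approach: apply the hydraulic power relation, P = rho*g*Q*H.
P = 1000 * 9.81 * 0.0110 * 37.9 = 4090 W
Therefore the hydraulic power P = 4090 W.


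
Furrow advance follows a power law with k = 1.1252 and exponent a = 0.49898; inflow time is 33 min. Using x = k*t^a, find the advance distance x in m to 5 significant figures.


x = 1.1252 * 33^0.49898 = 6.4408 m
Therefore the advance distance x = 6.4408 m.


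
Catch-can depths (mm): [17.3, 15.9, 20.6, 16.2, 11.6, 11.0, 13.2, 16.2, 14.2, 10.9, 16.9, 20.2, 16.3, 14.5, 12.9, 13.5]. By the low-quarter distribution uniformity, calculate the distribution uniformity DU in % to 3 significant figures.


Approach: apply the low-quarter distribution uniformity, DU = (mean of lowest quarter of readings / overall mean)*100.
sorted lowest 4 of 16: [10.9, 11.0, 11.6, 12.9] -> mean = 11.600 mm
overall mean = 15.088 mm
DU = (11.600/15.088)*100 = 76.9 %
Therefore the distribution uniformity DU = 76.9 %.


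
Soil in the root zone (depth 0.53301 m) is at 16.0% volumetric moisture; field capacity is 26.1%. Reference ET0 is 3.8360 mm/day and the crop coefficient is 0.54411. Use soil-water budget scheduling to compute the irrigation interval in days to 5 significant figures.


Approach: apply soil-water budget scheduling, SMD = (FC-theta)/100*depth*1000; ETc = ET0*Kc; interval = SMD/ETc.
Step 1 — soil moisture deficit:
  SMD = (26.1 - 16.0)/100 * 0.53301 * 1000 = 53.83401 mm
Step 2 — daily crop ET (ETc = ET0*Kc):
  ETc = 3.8360 * 0.54411 = 2.087206 mm/day
Step 3 — irrigation interval (SMD/ETc):
  interval = 53.83401 / 2.087206 = 25.792 days
Therefore the irrigation interval = 25.792 days.
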